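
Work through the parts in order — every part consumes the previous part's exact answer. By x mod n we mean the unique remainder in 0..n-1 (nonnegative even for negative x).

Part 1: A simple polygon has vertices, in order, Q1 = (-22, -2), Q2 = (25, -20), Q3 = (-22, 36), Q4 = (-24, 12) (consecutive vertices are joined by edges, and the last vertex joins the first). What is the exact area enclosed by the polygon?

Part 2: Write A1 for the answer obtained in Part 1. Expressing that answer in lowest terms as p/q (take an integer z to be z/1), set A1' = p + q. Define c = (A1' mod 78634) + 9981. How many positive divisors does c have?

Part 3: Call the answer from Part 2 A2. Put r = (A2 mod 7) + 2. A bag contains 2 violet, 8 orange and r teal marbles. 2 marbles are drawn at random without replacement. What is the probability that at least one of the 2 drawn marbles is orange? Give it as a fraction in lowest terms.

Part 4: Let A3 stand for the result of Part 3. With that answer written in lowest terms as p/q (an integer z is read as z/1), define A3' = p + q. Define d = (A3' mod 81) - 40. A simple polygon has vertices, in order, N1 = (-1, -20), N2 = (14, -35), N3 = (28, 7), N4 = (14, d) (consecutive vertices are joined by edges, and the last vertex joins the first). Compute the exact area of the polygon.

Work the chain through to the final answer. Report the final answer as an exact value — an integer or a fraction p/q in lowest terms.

Part 1: cross terms: (-22*-20 - 25*-2)=490, (25*36 - -22*-20)=460, (-22*12 - -24*36)=600, (-24*-2 - -22*12)=312; twice the area = |1862| = 1862; area = 931; answer 931
Part 2: A1 = 931; threaded value p + q = 932; c = 10913; 10913 = 7 * 1559; number of divisors = (1+1) * (1+1) = 4; answer 4
Part 3: A2 = 4; r = 6; total draws C(16,2) = 120; complement C(8,2) = 28; favorable 120 - 28 = 92; P = 23/30; answer 23/30
Part 4: A3 = 23/30; threaded value p + q = 53; d = 13; cross terms: (-1*-35 - 14*-20)=315, (14*7 - 28*-35)=1078, (28*13 - 14*7)=266, (14*-20 - -1*13)=-267; twice the area = |1392| = 1392; area = 696; answer 696

696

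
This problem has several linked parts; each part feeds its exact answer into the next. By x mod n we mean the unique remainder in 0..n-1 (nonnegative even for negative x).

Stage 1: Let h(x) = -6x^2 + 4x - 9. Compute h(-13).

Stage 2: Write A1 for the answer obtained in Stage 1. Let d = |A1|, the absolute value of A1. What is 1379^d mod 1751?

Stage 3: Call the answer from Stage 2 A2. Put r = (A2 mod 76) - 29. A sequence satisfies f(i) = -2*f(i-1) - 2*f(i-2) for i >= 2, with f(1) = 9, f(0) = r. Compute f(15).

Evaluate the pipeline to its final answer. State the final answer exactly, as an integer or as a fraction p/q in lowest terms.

-8576

Stage 1: -6*(-13)^2 + 4*(-13)^1 - 9 = (-1014) + (-52) + (-9) = -1075; answer -1075
Stage 2: A1 = -1075; d = 1075; squarings mod 1751: 1379^1=1379, 1379^2=55, 1379^4=1274, 1379^8=1650, 1379^16=1446, 1379^32=222, 1379^64=256, 1379^128=749, 1379^256=681, 1379^512=1497, 1379^1024=1480; 1379^1075 = 1379^1 * 1379^2 * 1379^16 * 1379^32 * 1379^1024 = 1198 (mod 1751); answer 1198
Stage 3: A2 = 1198; r = 29; f(2) = -2*(9) - 2*(29) = -76; iterating: f(2)=-76, f(3)=134, f(4)=-116, f(5)=-36, f(6)=304, f(7)=-536, f(8)=464, f(9)=144, f(10)=-1216, f(11)=2144, f(12)=-1856, f(13)=-576, f(14)=4864, f(15)=-8576; answer -8576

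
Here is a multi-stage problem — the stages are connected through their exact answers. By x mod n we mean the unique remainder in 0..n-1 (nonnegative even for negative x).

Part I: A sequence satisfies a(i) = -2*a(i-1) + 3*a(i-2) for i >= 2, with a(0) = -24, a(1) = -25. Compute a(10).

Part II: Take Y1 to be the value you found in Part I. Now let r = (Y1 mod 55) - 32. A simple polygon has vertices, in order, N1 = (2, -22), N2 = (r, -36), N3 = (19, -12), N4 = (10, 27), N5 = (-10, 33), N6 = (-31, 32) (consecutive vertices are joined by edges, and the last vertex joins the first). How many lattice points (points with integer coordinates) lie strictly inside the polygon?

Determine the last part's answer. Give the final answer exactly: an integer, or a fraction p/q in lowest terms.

Part I: a(2) = -2*(-25) + 3*(-24) = -22; iterating: a(2)=-22, a(3)=-31, a(4)=-4, a(5)=-85, a(6)=158, a(7)=-571, a(8)=1616, a(9)=-4945, a(10)=14738; answer 14738
Part II: Y1 = 14738; r = 21; cross terms: (2*-36 - 21*-22)=390, (21*-12 - 19*-36)=432, (19*27 - 10*-12)=633, (10*33 - -10*27)=600, (-10*32 - -31*33)=703, (-31*-22 - 2*32)=618; twice the area = |3376| = 3376; area = 1688; boundary points = 1 + 2 + 3 + 2 + 1 + 3 = 12; strictly interior points = area - boundary/2 + 1 = 1683; answer 1683

1683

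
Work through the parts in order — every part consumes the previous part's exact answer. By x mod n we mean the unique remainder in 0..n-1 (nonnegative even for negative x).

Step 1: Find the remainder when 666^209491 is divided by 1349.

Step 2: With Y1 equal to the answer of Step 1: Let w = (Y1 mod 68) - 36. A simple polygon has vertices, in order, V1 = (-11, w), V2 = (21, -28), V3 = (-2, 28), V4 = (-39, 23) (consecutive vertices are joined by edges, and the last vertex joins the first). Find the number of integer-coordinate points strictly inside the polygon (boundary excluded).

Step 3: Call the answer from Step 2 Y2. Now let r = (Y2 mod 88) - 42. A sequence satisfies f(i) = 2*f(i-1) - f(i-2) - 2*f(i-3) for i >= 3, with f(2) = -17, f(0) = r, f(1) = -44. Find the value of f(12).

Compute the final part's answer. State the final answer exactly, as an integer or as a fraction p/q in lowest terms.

Step 1: squarings mod 1349: 666^1=666, 666^2=1084, 666^4=77, 666^8=533, 666^16=799, 666^32=324, 666^64=1103, 666^128=1160, 666^256=647, 666^512=419, 666^1024=191, 666^2048=58, 666^4096=666, 666^8192=1084, 666^16384=77, 666^32768=533, 666^65536=799, 666^131072=324; 666^209491 = 666^1 * 666^2 * 666^16 * 666^64 * 666^512 * 666^4096 * 666^8192 * 666^65536 * 666^131072 = 799 (mod 1349); answer 799
Step 2: Y1 = 799; w = 15; cross terms: (-11*-28 - 21*15)=-7, (21*28 - -2*-28)=532, (-2*23 - -39*28)=1046, (-39*15 - -11*23)=-332; twice the area = |1239| = 1239; area = 1239/2; boundary points = 1 + 1 + 1 + 4 = 7; strictly interior points = area - boundary/2 + 1 = 617; answer 617
Step 3: Y2 = 617; r = -41; f(3) = 2*(-17) - 1*(-44) - 2*(-41) = 92; iterating: f(3)=92, f(4)=289, f(5)=520, f(6)=567, f(7)=36, f(8)=-1535, f(9)=-4240, f(10)=-7017, f(11)=-6724, f(12)=2049; answer 2049

2049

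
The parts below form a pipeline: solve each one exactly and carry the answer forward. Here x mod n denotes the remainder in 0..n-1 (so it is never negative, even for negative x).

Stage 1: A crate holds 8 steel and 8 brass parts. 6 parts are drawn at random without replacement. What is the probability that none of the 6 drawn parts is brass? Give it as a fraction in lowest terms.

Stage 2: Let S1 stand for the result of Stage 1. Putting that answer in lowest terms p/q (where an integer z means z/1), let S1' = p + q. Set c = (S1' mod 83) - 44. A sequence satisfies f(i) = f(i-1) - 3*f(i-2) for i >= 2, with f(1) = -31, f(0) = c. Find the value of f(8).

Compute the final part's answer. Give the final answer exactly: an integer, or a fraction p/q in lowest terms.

1319

Stage 1: total draws C(16,6) = 8008; favorable C(8,6) = 28; P = 1/286; answer 1/286
Stage 2: S1 = 1/286; threaded value p + q = 287; c = -6; f(2) = 1*(-31) - 3*(-6) = -13; iterating: f(2)=-13, f(3)=80, f(4)=119, f(5)=-121, f(6)=-478, f(7)=-115, f(8)=1319; answer 1319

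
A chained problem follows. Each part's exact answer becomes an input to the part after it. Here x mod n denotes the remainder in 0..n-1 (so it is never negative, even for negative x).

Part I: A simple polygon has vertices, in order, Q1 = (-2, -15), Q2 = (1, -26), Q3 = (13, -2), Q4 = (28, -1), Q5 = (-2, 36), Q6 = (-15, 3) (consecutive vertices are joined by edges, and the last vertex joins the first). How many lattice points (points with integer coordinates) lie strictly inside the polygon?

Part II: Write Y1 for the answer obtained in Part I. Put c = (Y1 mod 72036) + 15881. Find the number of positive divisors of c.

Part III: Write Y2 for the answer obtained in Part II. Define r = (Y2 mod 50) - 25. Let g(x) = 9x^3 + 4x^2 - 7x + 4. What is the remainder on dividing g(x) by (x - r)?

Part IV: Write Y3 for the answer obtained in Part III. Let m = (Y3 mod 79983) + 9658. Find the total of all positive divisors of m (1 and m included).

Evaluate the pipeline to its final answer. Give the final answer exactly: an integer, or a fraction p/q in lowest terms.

Part I: cross terms: (-2*-26 - 1*-15)=67, (1*-2 - 13*-26)=336, (13*-1 - 28*-2)=43, (28*36 - -2*-1)=1006, (-2*3 - -15*36)=534, (-15*-15 - -2*3)=231; twice the area = |2217| = 2217; area = 2217/2; boundary points = 1 + 12 + 1 + 1 + 1 + 1 = 17; strictly interior points = area - boundary/2 + 1 = 1101; answer 1101
Part II: Y1 = 1101; c = 16982; 16982 = 2 * 7 * 1213; number of divisors = (1+1) * (1+1) * (1+1) = 8; answer 8
Part III: Y2 = 8; r = -17; remainder = value at the root: 9*(-17)^3 + 4*(-17)^2 - 7*(-17)^1 + 4 = (-44217) + (1156) + (119) + (4) = -42938; answer -42938
Part IV: Y3 = -42938; m = 46703; 46703 is prime, so its only divisors are 1 and 46703; sigma = 1 + 46703 = 46704; answer 46704

46704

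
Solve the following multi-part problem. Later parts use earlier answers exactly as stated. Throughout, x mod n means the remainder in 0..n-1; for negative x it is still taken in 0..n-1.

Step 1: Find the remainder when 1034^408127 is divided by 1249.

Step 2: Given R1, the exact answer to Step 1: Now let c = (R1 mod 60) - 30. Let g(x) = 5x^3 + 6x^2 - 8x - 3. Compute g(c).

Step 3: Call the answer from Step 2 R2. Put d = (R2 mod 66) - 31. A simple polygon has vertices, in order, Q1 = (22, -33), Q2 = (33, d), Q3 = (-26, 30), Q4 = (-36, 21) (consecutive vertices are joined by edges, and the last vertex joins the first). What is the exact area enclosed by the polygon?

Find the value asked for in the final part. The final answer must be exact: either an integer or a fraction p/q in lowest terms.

4299/2

Step 1: squarings mod 1249: 1034^1=1034, 1034^2=12, 1034^4=144, 1034^8=752, 1034^16=956, 1034^32=917, 1034^64=312, 1034^128=1171, 1034^256=1088, 1034^512=941, 1034^1024=1189, 1034^2048=1102, 1034^4096=376, 1034^8192=239, 1034^16384=916, 1034^32768=977, 1034^65536=293, 1034^131072=917, 1034^262144=312; 1034^408127 = 1034^1 * 1034^2 * 1034^4 * 1034^8 * 1034^16 * 1034^32 * 1034^512 * 1034^2048 * 1034^4096 * 1034^8192 * 1034^131072 * 1034^262144 = 536 (mod 1249); answer 536
Step 2: R1 = 536; c = 26; 5*(26)^3 + 6*(26)^2 - 8*(26)^1 - 3 = (87880) + (4056) + (-208) + (-3) = 91725; answer 91725
Step 3: R2 = 91725; d = 20; cross terms: (22*20 - 33*-33)=1529, (33*30 - -26*20)=1510, (-26*21 - -36*30)=534, (-36*-33 - 22*21)=726; twice the area = |4299| = 4299; area = 4299/2; answer 4299/2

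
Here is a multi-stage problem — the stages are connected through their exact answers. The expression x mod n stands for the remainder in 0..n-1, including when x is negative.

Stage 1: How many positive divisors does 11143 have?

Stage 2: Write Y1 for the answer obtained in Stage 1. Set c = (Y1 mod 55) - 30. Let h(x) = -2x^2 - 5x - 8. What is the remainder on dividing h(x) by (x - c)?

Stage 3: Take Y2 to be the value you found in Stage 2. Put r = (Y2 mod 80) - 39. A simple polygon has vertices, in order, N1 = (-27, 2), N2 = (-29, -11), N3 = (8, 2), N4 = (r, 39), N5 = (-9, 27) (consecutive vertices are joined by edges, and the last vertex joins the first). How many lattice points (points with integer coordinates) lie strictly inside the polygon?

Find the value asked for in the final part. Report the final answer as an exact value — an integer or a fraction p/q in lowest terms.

1014

Stage 1: 11143 = 11 * 1013; number of divisors = (1+1) * (1+1) = 4; answer 4
Stage 2: Y1 = 4; c = -26; remainder = value at the root: -2*(-26)^2 - 5*(-26)^1 - 8 = (-1352) + (130) + (-8) = -1230; answer -1230
Stage 3: Y2 = -1230; r = 11; cross terms: (-27*-11 - -29*2)=355, (-29*2 - 8*-11)=30, (8*39 - 11*2)=290, (11*27 - -9*39)=648, (-9*2 - -27*27)=711; twice the area = |2034| = 2034; area = 1017; boundary points = 1 + 1 + 1 + 4 + 1 = 8; strictly interior points = area - boundary/2 + 1 = 1014; answer 1014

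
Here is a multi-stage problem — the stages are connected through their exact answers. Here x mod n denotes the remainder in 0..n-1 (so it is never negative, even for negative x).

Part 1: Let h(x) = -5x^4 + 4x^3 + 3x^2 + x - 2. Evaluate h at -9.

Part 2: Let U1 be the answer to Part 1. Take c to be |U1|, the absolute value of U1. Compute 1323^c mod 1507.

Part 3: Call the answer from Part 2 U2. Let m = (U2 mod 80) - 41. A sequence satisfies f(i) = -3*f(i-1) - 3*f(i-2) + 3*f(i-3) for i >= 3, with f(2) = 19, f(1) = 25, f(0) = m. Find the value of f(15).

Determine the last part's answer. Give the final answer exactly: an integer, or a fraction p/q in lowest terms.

-2214702

Part 1: -5*(-9)^4 + 4*(-9)^3 + 3*(-9)^2 + 1*(-9)^1 - 2 = (-32805) + (-2916) + (243) + (-9) + (-2) = -35489; answer -35489
Part 2: U1 = -35489; c = 35489; squarings mod 1507: 1323^1=1323, 1323^2=702, 1323^4=15, 1323^8=225, 1323^16=894, 1323^32=526, 1323^64=895, 1323^128=808, 1323^256=333, 1323^512=878, 1323^1024=807, 1323^2048=225, 1323^4096=894, 1323^8192=526, 1323^16384=895, 1323^32768=808; 1323^35489 = 1323^1 * 1323^32 * 1323^128 * 1323^512 * 1323^2048 * 1323^32768 = 521 (mod 1507); answer 521
Part 3: U2 = 521; m = 0; f(3) = -3*(19) - 3*(25) + 3*(0) = -132; iterating: f(3)=-132, f(4)=414, f(5)=-789, f(6)=729, f(7)=1422, f(8)=-8820, f(9)=24381, f(10)=-42417, f(11)=27648, f(12)=117450, f(13)=-562545, f(14)=1418229, f(15)=-2214702; answer -2214702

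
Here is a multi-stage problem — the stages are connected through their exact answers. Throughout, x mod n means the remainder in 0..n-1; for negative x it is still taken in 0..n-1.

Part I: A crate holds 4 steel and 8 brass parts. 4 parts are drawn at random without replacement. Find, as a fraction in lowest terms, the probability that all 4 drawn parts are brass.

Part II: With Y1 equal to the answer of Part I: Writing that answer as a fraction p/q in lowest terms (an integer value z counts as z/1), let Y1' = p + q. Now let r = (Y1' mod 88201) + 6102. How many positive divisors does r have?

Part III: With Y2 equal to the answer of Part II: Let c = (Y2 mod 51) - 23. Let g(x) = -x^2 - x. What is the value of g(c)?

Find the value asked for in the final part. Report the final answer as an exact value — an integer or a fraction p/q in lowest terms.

-210

Part I: total draws C(12,4) = 495; favorable C(8,4) = 70; P = 14/99; answer 14/99
Part II: Y1 = 14/99; threaded value p + q = 113; r = 6215; 6215 = 5 * 11 * 113; number of divisors = (1+1) * (1+1) * (1+1) = 8; answer 8
Part III: Y2 = 8; c = -15; -1*(-15)^2 - 1*(-15)^1 = (-225) + (15) = -210; answer -210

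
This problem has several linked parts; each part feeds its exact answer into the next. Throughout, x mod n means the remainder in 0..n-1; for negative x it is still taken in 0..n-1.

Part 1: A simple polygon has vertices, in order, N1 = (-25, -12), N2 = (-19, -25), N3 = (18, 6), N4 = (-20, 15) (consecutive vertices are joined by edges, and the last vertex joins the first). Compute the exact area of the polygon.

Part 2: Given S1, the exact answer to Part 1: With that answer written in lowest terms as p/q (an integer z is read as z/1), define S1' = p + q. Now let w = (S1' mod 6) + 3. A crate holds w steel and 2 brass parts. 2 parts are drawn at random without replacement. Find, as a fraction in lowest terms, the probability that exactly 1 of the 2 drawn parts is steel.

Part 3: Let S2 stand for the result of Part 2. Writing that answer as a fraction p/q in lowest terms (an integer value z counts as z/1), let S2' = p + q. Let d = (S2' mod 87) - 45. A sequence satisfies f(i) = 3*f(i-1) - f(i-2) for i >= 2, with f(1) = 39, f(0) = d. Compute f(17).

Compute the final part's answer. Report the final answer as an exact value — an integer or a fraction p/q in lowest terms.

Part 1: cross terms: (-25*-25 - -19*-12)=397, (-19*6 - 18*-25)=336, (18*15 - -20*6)=390, (-20*-12 - -25*15)=615; twice the area = |1738| = 1738; area = 869; answer 869
Part 2: S1 = 869; threaded value p + q = 870; w = 3; total draws C(5,2) = 10; favorable C(3,1)*C(2,1) = 6; P = 3/5; answer 3/5
Part 3: S2 = 3/5; threaded value p + q = 8; d = -37; f(2) = 3*(39) - 1*(-37) = 154; iterating: f(2)=154, f(3)=423, f(4)=1115, f(5)=2922, f(6)=7651, f(7)=20031, f(8)=52442, f(9)=137295, f(10)=359443, f(11)=941034, f(12)=2463659, f(13)=6449943, f(14)=16886170, f(15)=44208567, f(16)=115739531, f(17)=303010026; answer 303010026

303010026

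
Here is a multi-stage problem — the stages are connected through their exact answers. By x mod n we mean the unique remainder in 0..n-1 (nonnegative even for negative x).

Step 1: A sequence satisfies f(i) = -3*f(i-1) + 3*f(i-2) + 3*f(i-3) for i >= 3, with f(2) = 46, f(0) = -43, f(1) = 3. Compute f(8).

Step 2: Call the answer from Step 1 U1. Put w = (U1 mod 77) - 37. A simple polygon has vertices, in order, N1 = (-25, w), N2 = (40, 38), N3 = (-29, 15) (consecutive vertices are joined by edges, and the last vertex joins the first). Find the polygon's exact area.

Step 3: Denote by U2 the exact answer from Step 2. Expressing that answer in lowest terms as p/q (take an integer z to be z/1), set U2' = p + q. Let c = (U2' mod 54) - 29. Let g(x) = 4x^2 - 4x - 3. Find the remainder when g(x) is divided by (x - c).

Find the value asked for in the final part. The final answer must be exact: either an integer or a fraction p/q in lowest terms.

Step 1: f(3) = -3*(46) + 3*(3) + 3*(-43) = -258; iterating: f(3)=-258, f(4)=921, f(5)=-3399, f(6)=12186, f(7)=-43992, f(8)=158337; answer 158337
Step 2: U1 = 158337; w = -12; cross terms: (-25*38 - 40*-12)=-470, (40*15 - -29*38)=1702, (-29*-12 - -25*15)=723; twice the area = |1955| = 1955; area = 1955/2; answer 1955/2
Step 3: U2 = 1955/2; threaded value p + q = 1957; c = -16; remainder = value at the root: 4*(-16)^2 - 4*(-16)^1 - 3 = (1024) + (64) + (-3) = 1085; answer 1085

1085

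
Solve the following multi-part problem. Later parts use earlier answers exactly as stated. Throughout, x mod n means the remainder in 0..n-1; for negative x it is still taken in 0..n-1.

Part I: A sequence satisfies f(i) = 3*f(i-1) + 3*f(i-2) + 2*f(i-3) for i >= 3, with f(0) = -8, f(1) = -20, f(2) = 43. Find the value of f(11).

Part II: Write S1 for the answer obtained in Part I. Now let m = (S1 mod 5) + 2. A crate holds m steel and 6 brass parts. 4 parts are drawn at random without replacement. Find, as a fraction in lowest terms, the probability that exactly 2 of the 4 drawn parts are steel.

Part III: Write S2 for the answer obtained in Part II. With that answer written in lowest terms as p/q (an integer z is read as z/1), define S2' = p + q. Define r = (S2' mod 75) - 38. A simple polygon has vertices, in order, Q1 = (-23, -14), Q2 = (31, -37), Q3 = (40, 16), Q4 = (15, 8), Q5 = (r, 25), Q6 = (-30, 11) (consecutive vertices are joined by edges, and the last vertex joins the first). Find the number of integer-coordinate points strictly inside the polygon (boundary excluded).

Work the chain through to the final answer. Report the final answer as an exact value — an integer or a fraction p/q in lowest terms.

Part I: f(3) = 3*(43) + 3*(-20) + 2*(-8) = 53; iterating: f(3)=53, f(4)=248, f(5)=989, f(6)=3817, f(7)=14914, f(8)=58171, f(9)=226889, f(10)=885008, f(11)=3452033; answer 3452033
Part II: S1 = 3452033; m = 5; total draws C(11,4) = 330; favorable C(5,2)*C(6,2) = 150; P = 5/11; answer 5/11
Part III: S2 = 5/11; threaded value p + q = 16; r = -22; cross terms: (-23*-37 - 31*-14)=1285, (31*16 - 40*-37)=1976, (40*8 - 15*16)=80, (15*25 - -22*8)=551, (-22*11 - -30*25)=508, (-30*-14 - -23*11)=673; twice the area = |5073| = 5073; area = 5073/2; boundary points = 1 + 1 + 1 + 1 + 2 + 1 = 7; strictly interior points = area - boundary/2 + 1 = 2534; answer 2534

2534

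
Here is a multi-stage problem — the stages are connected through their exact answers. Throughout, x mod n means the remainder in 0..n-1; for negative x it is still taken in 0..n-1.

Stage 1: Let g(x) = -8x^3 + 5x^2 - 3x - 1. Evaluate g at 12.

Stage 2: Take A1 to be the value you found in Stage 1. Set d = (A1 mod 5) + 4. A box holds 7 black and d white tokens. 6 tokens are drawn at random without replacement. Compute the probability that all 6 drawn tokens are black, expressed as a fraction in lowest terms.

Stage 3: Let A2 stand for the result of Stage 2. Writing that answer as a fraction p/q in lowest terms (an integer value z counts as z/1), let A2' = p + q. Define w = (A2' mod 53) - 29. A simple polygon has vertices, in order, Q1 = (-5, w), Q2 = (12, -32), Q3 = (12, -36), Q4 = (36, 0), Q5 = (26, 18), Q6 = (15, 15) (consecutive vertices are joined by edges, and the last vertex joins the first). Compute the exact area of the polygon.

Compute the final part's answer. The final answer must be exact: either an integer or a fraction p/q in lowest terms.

Stage 1: -8*(12)^3 + 5*(12)^2 - 3*(12)^1 - 1 = (-13824) + (720) + (-36) + (-1) = -13141; answer -13141
Stage 2: A1 = -13141; d = 8; total draws C(15,6) = 5005; favorable C(7,6) = 7; P = 1/715; answer 1/715
Stage 3: A2 = 1/715; threaded value p + q = 716; w = -2; cross terms: (-5*-32 - 12*-2)=184, (12*-36 - 12*-32)=-48, (12*0 - 36*-36)=1296, (36*18 - 26*0)=648, (26*15 - 15*18)=120, (15*-2 - -5*15)=45; twice the area = |2245| = 2245; area = 2245/2; answer 2245/2

2245/2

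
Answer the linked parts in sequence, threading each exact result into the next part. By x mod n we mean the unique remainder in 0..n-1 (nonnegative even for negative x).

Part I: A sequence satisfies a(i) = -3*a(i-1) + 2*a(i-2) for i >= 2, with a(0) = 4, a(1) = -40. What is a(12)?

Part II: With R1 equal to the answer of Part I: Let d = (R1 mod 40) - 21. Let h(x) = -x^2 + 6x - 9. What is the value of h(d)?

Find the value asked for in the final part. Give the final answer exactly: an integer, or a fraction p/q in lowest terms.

-64

Part I: a(2) = -3*(-40) + 2*(4) = 128; iterating: a(2)=128, a(3)=-464, a(4)=1648, a(5)=-5872, a(6)=20912, a(7)=-74480, a(8)=265264, a(9)=-944752, a(10)=3364784, a(11)=-11983856, a(12)=42681136; answer 42681136
Part II: R1 = 42681136; d = -5; -1*(-5)^2 + 6*(-5)^1 - 9 = (-25) + (-30) + (-9) = -64; answer -64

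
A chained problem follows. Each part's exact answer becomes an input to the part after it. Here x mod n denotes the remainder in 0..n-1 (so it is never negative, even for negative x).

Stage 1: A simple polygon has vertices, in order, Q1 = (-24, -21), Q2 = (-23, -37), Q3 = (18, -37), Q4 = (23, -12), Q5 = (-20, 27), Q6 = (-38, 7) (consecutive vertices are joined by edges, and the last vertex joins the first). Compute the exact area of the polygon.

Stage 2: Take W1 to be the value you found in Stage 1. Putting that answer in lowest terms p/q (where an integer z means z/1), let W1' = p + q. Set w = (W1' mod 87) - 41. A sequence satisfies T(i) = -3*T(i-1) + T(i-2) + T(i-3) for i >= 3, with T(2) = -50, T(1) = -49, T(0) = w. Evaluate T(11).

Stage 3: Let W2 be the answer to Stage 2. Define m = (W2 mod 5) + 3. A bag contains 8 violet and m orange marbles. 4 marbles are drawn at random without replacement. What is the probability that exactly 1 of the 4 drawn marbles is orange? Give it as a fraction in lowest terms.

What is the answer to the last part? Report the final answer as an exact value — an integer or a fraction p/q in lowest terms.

224/495

Stage 1: cross terms: (-24*-37 - -23*-21)=405, (-23*-37 - 18*-37)=1517, (18*-12 - 23*-37)=635, (23*27 - -20*-12)=381, (-20*7 - -38*27)=886, (-38*-21 - -24*7)=966; twice the area = |4790| = 4790; area = 2395; answer 2395
Stage 2: W1 = 2395; threaded value p + q = 2396; w = 6; T(3) = -3*(-50) + 1*(-49) + 1*(6) = 107; iterating: T(3)=107, T(4)=-420, T(5)=1317, T(6)=-4264, T(7)=13689, T(8)=-44014, T(9)=141467, T(10)=-454726, T(11)=1461631; answer 1461631
Stage 3: W2 = 1461631; m = 4; total draws C(12,4) = 495; favorable C(4,1)*C(8,3) = 224; P = 224/495; answer 224/495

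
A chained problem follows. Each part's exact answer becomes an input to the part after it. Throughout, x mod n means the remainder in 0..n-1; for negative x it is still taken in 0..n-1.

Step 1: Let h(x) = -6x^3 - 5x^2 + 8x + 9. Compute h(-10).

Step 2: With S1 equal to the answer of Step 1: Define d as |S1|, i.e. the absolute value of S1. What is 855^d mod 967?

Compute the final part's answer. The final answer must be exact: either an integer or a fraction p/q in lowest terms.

Step 1: -6*(-10)^3 - 5*(-10)^2 + 8*(-10)^1 + 9 = (6000) + (-500) + (-80) + (9) = 5429; answer 5429
Step 2: S1 = 5429; d = 5429; squarings mod 967: 855^1=855, 855^2=940, 855^4=729, 855^8=558, 855^16=957, 855^32=100, 855^64=330, 855^128=596, 855^256=327, 855^512=559, 855^1024=140, 855^2048=260, 855^4096=877; 855^5429 = 855^1 * 855^4 * 855^16 * 855^32 * 855^256 * 855^1024 * 855^4096 = 260 (mod 967); answer 260

260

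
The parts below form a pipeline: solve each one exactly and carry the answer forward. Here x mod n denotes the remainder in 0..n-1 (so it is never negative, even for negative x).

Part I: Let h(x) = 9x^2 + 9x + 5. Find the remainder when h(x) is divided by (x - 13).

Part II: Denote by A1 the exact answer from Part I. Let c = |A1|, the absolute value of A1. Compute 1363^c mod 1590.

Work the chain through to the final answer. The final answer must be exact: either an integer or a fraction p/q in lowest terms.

1387

Part I: remainder = value at the root: 9*(13)^2 + 9*(13)^1 + 5 = (1521) + (117) + (5) = 1643; answer 1643
Part II: A1 = 1643; c = 1643; squarings mod 1590: 1363^1=1363, 1363^2=649, 1363^4=1441, 1363^8=1531, 1363^16=301, 1363^32=1561, 1363^64=841, 1363^128=1321, 1363^256=811, 1363^512=1051, 1363^1024=1141; 1363^1643 = 1363^1 * 1363^2 * 1363^8 * 1363^32 * 1363^64 * 1363^512 * 1363^1024 = 1387 (mod 1590); answer 1387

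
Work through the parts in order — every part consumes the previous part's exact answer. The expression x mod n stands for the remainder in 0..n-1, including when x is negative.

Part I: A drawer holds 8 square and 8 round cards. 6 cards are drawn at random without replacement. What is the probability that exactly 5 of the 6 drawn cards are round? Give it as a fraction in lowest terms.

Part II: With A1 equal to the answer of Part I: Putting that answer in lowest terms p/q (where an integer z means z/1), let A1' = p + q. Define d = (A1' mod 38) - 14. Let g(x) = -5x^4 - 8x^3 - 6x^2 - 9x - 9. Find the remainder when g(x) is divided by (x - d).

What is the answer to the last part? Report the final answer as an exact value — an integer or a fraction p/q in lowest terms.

Part I: total draws C(16,6) = 8008; favorable C(8,5)*C(8,1) = 448; P = 8/143; answer 8/143
Part II: A1 = 8/143; threaded value p + q = 151; d = 23; remainder = value at the root: -5*(23)^4 - 8*(23)^3 - 6*(23)^2 - 9*(23)^1 - 9 = (-1399205) + (-97336) + (-3174) + (-207) + (-9) = -1499931; answer -1499931

-1499931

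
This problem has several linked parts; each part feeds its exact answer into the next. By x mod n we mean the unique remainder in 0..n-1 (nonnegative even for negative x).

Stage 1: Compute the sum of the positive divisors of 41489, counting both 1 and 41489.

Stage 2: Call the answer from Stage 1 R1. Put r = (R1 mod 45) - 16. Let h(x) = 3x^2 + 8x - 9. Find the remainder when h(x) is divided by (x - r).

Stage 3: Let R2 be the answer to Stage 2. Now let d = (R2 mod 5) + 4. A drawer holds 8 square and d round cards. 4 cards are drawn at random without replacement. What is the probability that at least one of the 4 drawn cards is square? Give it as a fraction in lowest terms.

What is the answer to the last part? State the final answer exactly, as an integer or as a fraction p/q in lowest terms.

Stage 1: 41489 = 7 * 5927; sigma = (1 + 7) * (1 + 5927) = 8 * 5928 = 47424; answer 47424
Stage 2: R1 = 47424; r = 23; remainder = value at the root: 3*(23)^2 + 8*(23)^1 - 9 = (1587) + (184) + (-9) = 1762; answer 1762
Stage 3: R2 = 1762; d = 6; total draws C(14,4) = 1001; complement C(6,4) = 15; favorable 1001 - 15 = 986; P = 986/1001; answer 986/1001

986/1001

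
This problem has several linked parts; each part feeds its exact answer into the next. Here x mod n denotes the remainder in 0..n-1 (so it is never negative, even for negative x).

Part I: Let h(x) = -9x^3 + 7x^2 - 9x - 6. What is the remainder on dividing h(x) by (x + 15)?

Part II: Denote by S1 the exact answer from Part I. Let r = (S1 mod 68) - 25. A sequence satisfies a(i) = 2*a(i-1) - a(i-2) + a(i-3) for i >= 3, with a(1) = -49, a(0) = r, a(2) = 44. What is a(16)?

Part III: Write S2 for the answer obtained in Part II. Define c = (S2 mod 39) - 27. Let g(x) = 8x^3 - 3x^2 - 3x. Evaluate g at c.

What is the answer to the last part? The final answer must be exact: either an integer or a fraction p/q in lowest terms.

Part I: remainder = value at the root: -9*(-15)^3 + 7*(-15)^2 - 9*(-15)^1 - 6 = (30375) + (1575) + (135) + (-6) = 32079; answer 32079
Part II: S1 = 32079; r = 26; a(3) = 2*(44) - 1*(-49) + 1*(26) = 163; iterating: a(3)=163, a(4)=233, a(5)=347, a(6)=624, a(7)=1134, a(8)=1991, a(9)=3472, a(10)=6087, a(11)=10693, a(12)=18771, a(13)=32936, a(14)=57794, a(15)=101423, a(16)=177988; answer 177988
Part III: S2 = 177988; c = 4; 8*(4)^3 - 3*(4)^2 - 3*(4)^1 = (512) + (-48) + (-12) = 452; answer 452

452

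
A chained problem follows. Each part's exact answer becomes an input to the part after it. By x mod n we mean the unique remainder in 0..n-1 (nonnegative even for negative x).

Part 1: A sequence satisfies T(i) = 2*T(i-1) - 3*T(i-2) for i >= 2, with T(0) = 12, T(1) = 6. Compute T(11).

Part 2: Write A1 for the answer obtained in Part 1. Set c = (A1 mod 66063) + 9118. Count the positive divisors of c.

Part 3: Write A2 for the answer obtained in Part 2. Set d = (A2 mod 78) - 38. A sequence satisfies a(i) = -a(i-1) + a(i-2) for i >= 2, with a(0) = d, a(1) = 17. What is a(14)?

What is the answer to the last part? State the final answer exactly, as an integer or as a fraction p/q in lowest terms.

Part 1: T(2) = 2*(6) - 3*(12) = -24; iterating: T(2)=-24, T(3)=-66, T(4)=-60, T(5)=78, T(6)=336, T(7)=438, T(8)=-132, T(9)=-1578, T(10)=-2760, T(11)=-786; answer -786
Part 2: A1 = -786; c = 74395; 74395 = 5 * 14879; number of divisors = (1+1) * (1+1) = 4; answer 4
Part 3: A2 = 4; d = -34; a(2) = -1*(17) + 1*(-34) = -51; iterating: a(2)=-51, a(3)=68, a(4)=-119, a(5)=187, a(6)=-306, a(7)=493, a(8)=-799, a(9)=1292, a(10)=-2091, a(11)=3383, a(12)=-5474, a(13)=8857, a(14)=-14331; answer -14331

-14331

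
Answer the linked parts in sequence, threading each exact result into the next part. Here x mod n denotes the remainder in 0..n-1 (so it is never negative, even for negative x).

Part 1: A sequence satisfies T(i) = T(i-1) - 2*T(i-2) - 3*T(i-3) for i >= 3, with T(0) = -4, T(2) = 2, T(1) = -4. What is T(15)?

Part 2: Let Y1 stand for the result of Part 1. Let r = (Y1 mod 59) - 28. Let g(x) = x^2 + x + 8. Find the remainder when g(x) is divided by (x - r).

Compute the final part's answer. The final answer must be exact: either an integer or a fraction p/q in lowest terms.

14

Part 1: T(3) = 1*(2) - 2*(-4) - 3*(-4) = 22; iterating: T(3)=22, T(4)=30, T(5)=-20, T(6)=-146, T(7)=-196, T(8)=156, T(9)=986, T(10)=1262, T(11)=-1178, T(12)=-6660, T(13)=-8090, T(14)=8764, T(15)=44924; answer 44924
Part 2: Y1 = 44924; r = -3; remainder = value at the root: 1*(-3)^2 + 1*(-3)^1 + 8 = (9) + (-3) + (8) = 14; answer 14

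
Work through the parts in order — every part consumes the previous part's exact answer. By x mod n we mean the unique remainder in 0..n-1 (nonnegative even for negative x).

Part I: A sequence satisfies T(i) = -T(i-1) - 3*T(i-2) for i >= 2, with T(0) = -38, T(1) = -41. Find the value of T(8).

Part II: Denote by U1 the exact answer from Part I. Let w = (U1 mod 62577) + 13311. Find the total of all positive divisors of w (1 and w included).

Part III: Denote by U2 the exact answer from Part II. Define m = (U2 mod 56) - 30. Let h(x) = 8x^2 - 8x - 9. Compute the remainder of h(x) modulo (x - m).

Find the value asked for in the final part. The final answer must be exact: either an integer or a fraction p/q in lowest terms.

Part I: T(2) = -1*(-41) - 3*(-38) = 155; iterating: T(2)=155, T(3)=-32, T(4)=-433, T(5)=529, T(6)=770, T(7)=-2357, T(8)=47; answer 47
Part II: U1 = 47; w = 13358; 13358 = 2 * 6679; sigma = (1 + 2) * (1 + 6679) = 3 * 6680 = 20040; answer 20040
Part III: U2 = 20040; m = 18; remainder = value at the root: 8*(18)^2 - 8*(18)^1 - 9 = (2592) + (-144) + (-9) = 2439; answer 2439

2439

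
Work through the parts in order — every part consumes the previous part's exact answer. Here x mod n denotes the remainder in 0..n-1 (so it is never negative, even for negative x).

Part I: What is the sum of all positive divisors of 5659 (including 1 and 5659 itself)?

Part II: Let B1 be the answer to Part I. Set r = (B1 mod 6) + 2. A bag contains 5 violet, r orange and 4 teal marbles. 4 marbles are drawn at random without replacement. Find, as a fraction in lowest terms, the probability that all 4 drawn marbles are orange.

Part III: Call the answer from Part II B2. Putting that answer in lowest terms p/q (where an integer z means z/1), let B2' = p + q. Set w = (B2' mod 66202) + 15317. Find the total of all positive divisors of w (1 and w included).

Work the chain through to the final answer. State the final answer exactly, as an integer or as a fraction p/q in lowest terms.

Part I: 5659 is prime, so its only divisors are 1 and 5659; sigma = 1 + 5659 = 5660; answer 5660
Part II: B1 = 5660; r = 4; total draws C(13,4) = 715; favorable C(4,4) = 1; P = 1/715; answer 1/715
Part III: B2 = 1/715; threaded value p + q = 716; w = 16033; 16033 is prime, so its only divisors are 1 and 16033; sigma = 1 + 16033 = 16034; answer 16034

16034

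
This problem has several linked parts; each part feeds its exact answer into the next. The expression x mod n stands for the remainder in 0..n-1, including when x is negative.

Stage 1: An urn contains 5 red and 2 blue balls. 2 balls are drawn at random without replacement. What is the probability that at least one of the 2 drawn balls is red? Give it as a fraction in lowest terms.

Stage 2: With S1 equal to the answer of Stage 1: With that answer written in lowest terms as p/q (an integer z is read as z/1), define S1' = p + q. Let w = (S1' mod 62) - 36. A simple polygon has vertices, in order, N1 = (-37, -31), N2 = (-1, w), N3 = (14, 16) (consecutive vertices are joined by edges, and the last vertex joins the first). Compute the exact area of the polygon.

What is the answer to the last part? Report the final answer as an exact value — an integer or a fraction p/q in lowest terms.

72

Stage 1: total draws C(7,2) = 21; complement C(2,2) = 1; favorable 21 - 1 = 20; P = 20/21; answer 20/21
Stage 2: S1 = 20/21; threaded value p + q = 41; w = 5; cross terms: (-37*5 - -1*-31)=-216, (-1*16 - 14*5)=-86, (14*-31 - -37*16)=158; twice the area = |-144| = 144; area = 72; answer 72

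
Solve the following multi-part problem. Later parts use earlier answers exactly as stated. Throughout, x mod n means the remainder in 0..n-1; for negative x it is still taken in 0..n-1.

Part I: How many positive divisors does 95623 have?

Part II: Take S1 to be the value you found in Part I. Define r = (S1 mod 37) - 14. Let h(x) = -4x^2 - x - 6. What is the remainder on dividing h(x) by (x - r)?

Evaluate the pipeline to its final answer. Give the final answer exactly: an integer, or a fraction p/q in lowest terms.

Part I: 95623 = 11 * 8693; number of divisors = (1+1) * (1+1) = 4; answer 4
Part II: S1 = 4; r = -10; remainder = value at the root: -4*(-10)^2 - 1*(-10)^1 - 6 = (-400) + (10) + (-6) = -396; answer -396

-396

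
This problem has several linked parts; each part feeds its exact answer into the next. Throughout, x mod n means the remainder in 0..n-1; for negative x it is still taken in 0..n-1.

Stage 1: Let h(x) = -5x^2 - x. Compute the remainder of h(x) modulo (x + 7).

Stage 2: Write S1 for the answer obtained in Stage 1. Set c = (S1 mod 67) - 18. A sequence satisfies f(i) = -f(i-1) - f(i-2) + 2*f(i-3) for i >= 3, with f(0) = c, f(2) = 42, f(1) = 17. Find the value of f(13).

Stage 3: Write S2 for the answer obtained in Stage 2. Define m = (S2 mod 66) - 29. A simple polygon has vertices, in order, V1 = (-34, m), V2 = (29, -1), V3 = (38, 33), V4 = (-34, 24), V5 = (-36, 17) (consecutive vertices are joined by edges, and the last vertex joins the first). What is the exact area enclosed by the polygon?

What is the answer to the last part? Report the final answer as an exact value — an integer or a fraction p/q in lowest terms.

Stage 1: remainder = value at the root: -5*(-7)^2 - 1*(-7)^1 = (-245) + (7) = -238; answer -238
Stage 2: S1 = -238; c = 12; f(3) = -1*(42) - 1*(17) + 2*(12) = -35; iterating: f(3)=-35, f(4)=27, f(5)=92, f(6)=-189, f(7)=151, f(8)=222, f(9)=-751, f(10)=831, f(11)=364, f(12)=-2697, f(13)=3995; answer 3995
Stage 3: S2 = 3995; m = 6; cross terms: (-34*-1 - 29*6)=-140, (29*33 - 38*-1)=995, (38*24 - -34*33)=2034, (-34*17 - -36*24)=286, (-36*6 - -34*17)=362; twice the area = |3537| = 3537; area = 3537/2; answer 3537/2

3537/2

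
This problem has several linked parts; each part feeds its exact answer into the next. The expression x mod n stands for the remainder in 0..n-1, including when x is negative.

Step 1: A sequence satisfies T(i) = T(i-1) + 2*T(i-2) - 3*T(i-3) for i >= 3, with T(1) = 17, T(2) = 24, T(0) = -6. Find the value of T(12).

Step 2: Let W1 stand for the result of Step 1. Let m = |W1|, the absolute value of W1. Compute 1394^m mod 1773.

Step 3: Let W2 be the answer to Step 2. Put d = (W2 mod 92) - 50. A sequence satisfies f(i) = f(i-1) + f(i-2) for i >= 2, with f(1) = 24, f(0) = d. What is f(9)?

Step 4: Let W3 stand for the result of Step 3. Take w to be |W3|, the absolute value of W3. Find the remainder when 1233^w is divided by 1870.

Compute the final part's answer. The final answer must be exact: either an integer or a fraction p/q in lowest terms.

Step 1: T(3) = 1*(24) + 2*(17) - 3*(-6) = 76; iterating: T(3)=76, T(4)=73, T(5)=153, T(6)=71, T(7)=158, T(8)=-159, T(9)=-56, T(10)=-848, T(11)=-483, T(12)=-2011; answer -2011
Step 2: W1 = -2011; m = 2011; squarings mod 1773: 1394^1=1394, 1394^2=28, 1394^4=784, 1394^8=1198, 1394^16=847, 1394^32=1117, 1394^64=1270, 1394^128=1243, 1394^256=766, 1394^512=1666, 1394^1024=811; 1394^2011 = 1394^1 * 1394^2 * 1394^8 * 1394^16 * 1394^64 * 1394^128 * 1394^256 * 1394^512 * 1394^1024 = 1745 (mod 1773); answer 1745
Step 3: W2 = 1745; d = 39; f(2) = 1*(24) + 1*(39) = 63; iterating: f(2)=63, f(3)=87, f(4)=150, f(5)=237, f(6)=387, f(7)=624, f(8)=1011, f(9)=1635; answer 1635
Step 4: W3 = 1635; w = 1635; squarings mod 1870: 1233^1=1233, 1233^2=1849, 1233^4=441, 1233^8=1, 1233^16=1, 1233^32=1, 1233^64=1, 1233^128=1, 1233^256=1, 1233^512=1, 1233^1024=1; 1233^1635 = 1233^1 * 1233^2 * 1233^32 * 1233^64 * 1233^512 * 1233^1024 = 287 (mod 1870); answer 287

287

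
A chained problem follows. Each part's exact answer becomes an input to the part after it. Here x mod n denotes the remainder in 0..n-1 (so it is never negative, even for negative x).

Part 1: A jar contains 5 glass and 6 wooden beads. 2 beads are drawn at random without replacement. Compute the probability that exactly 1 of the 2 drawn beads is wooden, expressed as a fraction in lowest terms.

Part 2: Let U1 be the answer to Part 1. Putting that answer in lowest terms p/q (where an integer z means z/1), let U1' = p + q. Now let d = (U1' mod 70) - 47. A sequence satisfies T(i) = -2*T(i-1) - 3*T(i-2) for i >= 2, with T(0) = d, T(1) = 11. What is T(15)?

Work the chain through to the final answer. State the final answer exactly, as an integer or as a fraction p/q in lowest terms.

Part 1: total draws C(11,2) = 55; favorable C(6,1)*C(5,1) = 30; P = 6/11; answer 6/11
Part 2: U1 = 6/11; threaded value p + q = 17; d = -30; T(2) = -2*(11) - 3*(-30) = 68; iterating: T(2)=68, T(3)=-169, T(4)=134, T(5)=239, T(6)=-880, T(7)=1043, T(8)=554, T(9)=-4237, T(10)=6812, T(11)=-913, T(12)=-18610, T(13)=39959, T(14)=-24088, T(15)=-71701; answer -71701

-71701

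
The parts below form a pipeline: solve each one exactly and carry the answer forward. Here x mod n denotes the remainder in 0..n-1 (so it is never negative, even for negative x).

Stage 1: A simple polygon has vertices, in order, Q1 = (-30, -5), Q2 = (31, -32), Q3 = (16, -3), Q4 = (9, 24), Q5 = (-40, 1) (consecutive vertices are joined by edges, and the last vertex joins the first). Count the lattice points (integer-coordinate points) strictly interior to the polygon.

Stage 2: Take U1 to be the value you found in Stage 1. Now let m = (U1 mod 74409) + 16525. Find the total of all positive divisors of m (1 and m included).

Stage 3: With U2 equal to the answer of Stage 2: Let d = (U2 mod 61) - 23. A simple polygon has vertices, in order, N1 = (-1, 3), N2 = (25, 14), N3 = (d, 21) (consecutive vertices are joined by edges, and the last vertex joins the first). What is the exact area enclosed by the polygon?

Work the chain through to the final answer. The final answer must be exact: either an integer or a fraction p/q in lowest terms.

545/2

Stage 1: cross terms: (-30*-32 - 31*-5)=1115, (31*-3 - 16*-32)=419, (16*24 - 9*-3)=411, (9*1 - -40*24)=969, (-40*-5 - -30*1)=230; twice the area = |3144| = 3144; area = 1572; boundary points = 1 + 1 + 1 + 1 + 2 = 6; strictly interior points = area - boundary/2 + 1 = 1570; answer 1570
Stage 2: U1 = 1570; m = 18095; 18095 = 5 * 7 * 11 * 47; sigma = (1 + 5) * (1 + 7) * (1 + 11) * (1 + 47) = 6 * 8 * 12 * 48 = 27648; answer 27648
Stage 3: U2 = 27648; d = -8; cross terms: (-1*14 - 25*3)=-89, (25*21 - -8*14)=637, (-8*3 - -1*21)=-3; twice the area = |545| = 545; area = 545/2; answer 545/2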